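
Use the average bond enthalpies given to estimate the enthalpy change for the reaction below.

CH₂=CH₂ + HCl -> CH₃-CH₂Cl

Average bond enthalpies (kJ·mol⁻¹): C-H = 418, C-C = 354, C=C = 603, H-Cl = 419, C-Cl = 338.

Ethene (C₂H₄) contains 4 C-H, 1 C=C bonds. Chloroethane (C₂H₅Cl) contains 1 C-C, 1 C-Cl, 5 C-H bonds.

Bonds broken (reactants):
  C-H: 4 × 418 = 1672
  C=C: 1 × 603 = 603
  H-Cl: 1 × 419 = 419
  Σ(broken) = 2694 kJ
Bonds formed (products):
  C-C: 1 × 354 = 354
  C-Cl: 1 × 338 = 338
  C-H: 5 × 418 = 2090
  Σ(formed) = 2782 kJ
ΔH = Σ(broken) − Σ(formed) = 2694 − 2782 = −88 kJ

ΔH ≈ −88 kJ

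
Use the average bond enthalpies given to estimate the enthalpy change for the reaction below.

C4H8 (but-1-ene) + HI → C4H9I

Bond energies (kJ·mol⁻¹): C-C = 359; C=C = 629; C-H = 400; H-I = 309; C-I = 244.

ΔH ≈ −65 kJ

Bonds broken (reactants):
  C-C: 2 × 359 = 718
  C-H: 8 × 400 = 3200
  C=C: 1 × 629 = 629
  H-I: 1 × 309 = 309
  Σ(broken) = 4856 kJ
Bonds formed (products):
  C-C: 3 × 359 = 1077
  C-H: 9 × 400 = 3600
  C-I: 1 × 244 = 244
  Σ(formed) = 4921 kJ
ΔH = Σ(broken) − Σ(formed) = 4856 − 4921 = −65 kJ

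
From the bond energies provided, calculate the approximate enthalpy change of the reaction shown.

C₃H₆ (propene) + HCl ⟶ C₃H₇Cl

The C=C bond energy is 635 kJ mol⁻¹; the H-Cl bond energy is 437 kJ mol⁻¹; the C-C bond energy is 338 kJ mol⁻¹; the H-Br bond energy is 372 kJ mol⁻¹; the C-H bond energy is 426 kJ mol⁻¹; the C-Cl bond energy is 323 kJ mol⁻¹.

ΔH ≈ −15 kJ

Bonds broken (reactants):
  C-C: 1 × 338 = 338
  C-H: 6 × 426 = 2556
  C=C: 1 × 635 = 635
  H-Cl: 1 × 437 = 437
  Σ(broken) = 3966 kJ
Bonds formed (products):
  C-C: 2 × 338 = 676
  C-Cl: 1 × 323 = 323
  C-H: 7 × 426 = 2982
  Σ(formed) = 3981 kJ
ΔH = Σ(broken) − Σ(formed) = 3966 − 3981 = −15 kJ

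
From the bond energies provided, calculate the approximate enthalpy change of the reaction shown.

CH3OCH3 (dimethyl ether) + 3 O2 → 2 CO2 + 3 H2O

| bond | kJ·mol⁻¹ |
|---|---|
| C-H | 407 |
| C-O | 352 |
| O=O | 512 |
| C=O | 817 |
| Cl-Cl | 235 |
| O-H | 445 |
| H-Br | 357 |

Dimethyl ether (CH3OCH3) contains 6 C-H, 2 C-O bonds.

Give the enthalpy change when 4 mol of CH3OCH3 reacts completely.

Bonds broken (reactants):
  C-H: 6 × 407 = 2442
  C-O: 2 × 352 = 704
  O=O: 3 × 512 = 1536
  Σ(broken) = 4682 kJ
Bonds formed (products):
  C=O: 4 × 817 = 3268
  O-H: 6 × 445 = 2670
  Σ(formed) = 5938 kJ
ΔH = Σ(broken) − Σ(formed) = 4682 − 5938 = −1256 kJ
For 4× the reaction as written: 4 × (−1256) = −5024 kJ

ΔH = −5024 kJ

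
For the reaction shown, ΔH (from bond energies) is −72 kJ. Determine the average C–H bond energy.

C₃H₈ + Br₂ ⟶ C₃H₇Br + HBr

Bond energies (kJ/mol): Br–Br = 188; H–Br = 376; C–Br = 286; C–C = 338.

D(C–H) ≈ 402 kJ/mol

Let D be the C–H bond energy.
Σ(broken) = 1×188 + 2×338 + 8×D = 864 + 8D
Σ(formed) = 1×286 + 2×338 + 7×D + 1×376 = 1338 + 7D
ΔH = Σ(broken) − Σ(formed) = (864 + 8D) − (1338 + 7D) = −474 + D
Setting this equal to −72 kJ gives D = 402 kJ/mol.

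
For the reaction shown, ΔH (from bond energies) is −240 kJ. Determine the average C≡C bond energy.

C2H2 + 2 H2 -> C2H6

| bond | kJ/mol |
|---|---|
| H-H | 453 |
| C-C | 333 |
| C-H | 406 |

Let D be the C≡C bond energy.
Σ(broken) = 1×D + 2×406 + 2×453 = 1718 + D
Σ(formed) = 1×333 + 6×406 = 2769
ΔH = Σ(broken) − Σ(formed) = (1718 + D) − (2769) = −1051 + D
Setting this equal to −240 kJ gives D = 811 kJ/mol.

D(C≡C) ≈ 811 kJ/mol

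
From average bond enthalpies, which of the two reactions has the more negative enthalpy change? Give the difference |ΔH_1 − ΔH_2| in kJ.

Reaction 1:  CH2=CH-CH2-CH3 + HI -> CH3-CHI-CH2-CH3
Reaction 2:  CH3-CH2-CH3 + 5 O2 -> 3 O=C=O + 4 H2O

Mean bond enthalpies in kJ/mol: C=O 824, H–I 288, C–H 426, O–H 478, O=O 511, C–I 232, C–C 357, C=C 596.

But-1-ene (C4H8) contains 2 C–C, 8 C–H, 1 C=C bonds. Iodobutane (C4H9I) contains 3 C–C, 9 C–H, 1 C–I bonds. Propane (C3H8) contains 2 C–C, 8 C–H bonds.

Reaction 2, by 1960 kJ

Reaction 1:
  Bonds broken (reactants):
    C–C: 2 × 357 = 714
    C–H: 8 × 426 = 3408
    C=C: 1 × 596 = 596
    H–I: 1 × 288 = 288
    Σ(broken) = 5006 kJ
  Bonds formed (products):
    C–C: 3 × 357 = 1071
    C–H: 9 × 426 = 3834
    C–I: 1 × 232 = 232
    Σ(formed) = 5137 kJ
  ΔH_1 = 5006 − 5137 = −131 kJ
Reaction 2:
  Bonds broken (reactants):
    C–C: 2 × 357 = 714
    C–H: 8 × 426 = 3408
    O=O: 5 × 511 = 2555
    Σ(broken) = 6677 kJ
  Bonds formed (products):
    C=O: 6 × 824 = 4944
    O–H: 8 × 478 = 3824
    Σ(formed) = 8768 kJ
  ΔH_2 = 6677 − 8768 = −2091 kJ
ΔH_1 − ΔH_2 = +1960 kJ, so reaction 2 has the more negative ΔH; |ΔH_1 − ΔH_2| = 1960 kJ.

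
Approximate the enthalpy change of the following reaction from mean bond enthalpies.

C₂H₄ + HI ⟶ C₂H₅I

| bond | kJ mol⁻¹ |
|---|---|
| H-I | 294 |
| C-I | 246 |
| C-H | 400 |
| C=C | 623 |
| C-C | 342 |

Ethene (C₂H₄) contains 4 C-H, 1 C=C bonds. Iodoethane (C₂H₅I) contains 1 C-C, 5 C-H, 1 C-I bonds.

ΔH ≈ −71 kJ

Bonds broken (reactants):
  C-H: 4 × 400 = 1600
  C=C: 1 × 623 = 623
  H-I: 1 × 294 = 294
  Σ(broken) = 2517 kJ
Bonds formed (products):
  C-C: 1 × 342 = 342
  C-H: 5 × 400 = 2000
  C-I: 1 × 246 = 246
  Σ(formed) = 2588 kJ
ΔH = Σ(broken) − Σ(formed) = 2517 − 2588 = −71 kJ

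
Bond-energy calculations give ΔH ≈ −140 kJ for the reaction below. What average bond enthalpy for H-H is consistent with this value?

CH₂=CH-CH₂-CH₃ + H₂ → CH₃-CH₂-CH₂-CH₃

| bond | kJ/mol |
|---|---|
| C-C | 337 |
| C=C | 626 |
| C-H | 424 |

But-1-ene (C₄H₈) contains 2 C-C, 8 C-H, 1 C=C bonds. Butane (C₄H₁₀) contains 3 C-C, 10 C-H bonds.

Let D be the H-H bond energy.
Σ(broken) = 2×337 + 8×424 + 1×626 + 1×D = 4692 + D
Σ(formed) = 3×337 + 10×424 = 5251
ΔH = Σ(broken) − Σ(formed) = (4692 + D) − (5251) = −559 + D
Setting this equal to −140 kJ gives D = 419 kJ/mol.

D(H-H) ≈ 419 kJ/mol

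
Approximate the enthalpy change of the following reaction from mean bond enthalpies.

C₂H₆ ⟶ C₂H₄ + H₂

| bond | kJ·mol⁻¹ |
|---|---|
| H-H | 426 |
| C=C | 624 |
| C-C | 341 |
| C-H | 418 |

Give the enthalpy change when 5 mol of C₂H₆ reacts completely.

Bonds broken (reactants):
  C-C: 1 × 341 = 341
  C-H: 6 × 418 = 2508
  Σ(broken) = 2849 kJ
Bonds formed (products):
  C-H: 4 × 418 = 1672
  C=C: 1 × 624 = 624
  H-H: 1 × 426 = 426
  Σ(formed) = 2722 kJ
ΔH = Σ(broken) − Σ(formed) = 2849 − 2722 = +127 kJ
For 5× the reaction as written: 5 × (+127) = +635 kJ

ΔH = +635 kJ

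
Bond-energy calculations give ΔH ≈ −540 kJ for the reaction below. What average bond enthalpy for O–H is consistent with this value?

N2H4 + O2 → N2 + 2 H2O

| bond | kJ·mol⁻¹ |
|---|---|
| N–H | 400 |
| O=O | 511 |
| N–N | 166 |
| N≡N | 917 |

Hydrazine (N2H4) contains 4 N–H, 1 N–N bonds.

Let D be the O–H bond energy.
Σ(broken) = 4×400 + 1×166 + 1×511 = 2277
Σ(formed) = 1×917 + 4×D = 917 + 4D
ΔH = Σ(broken) − Σ(formed) = (2277) − (917 + 4D) = +1360 − 4D
Setting this equal to −540 kJ gives 4D = 1900, so D = 475 kJ/mol.

D(O–H) ≈ 475 kJ/mol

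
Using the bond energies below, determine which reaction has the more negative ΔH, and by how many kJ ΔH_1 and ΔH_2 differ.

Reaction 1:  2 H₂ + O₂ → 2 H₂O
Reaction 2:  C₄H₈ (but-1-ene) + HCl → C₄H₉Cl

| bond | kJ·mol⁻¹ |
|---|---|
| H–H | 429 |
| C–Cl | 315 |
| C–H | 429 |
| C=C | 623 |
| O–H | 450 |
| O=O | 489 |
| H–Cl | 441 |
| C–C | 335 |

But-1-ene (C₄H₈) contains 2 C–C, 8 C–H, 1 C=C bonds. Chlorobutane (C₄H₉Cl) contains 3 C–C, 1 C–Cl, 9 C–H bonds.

Reaction 1, by 438 kJ

Reaction 1:
  Bonds broken (reactants):
    H–H: 2 × 429 = 858
    O=O: 1 × 489 = 489
    Σ(broken) = 1347 kJ
  Bonds formed (products):
    O–H: 4 × 450 = 1800
    Σ(formed) = 1800 kJ
  ΔH_1 = 1347 − 1800 = −453 kJ
Reaction 2:
  Bonds broken (reactants):
    C–C: 2 × 335 = 670
    C–H: 8 × 429 = 3432
    C=C: 1 × 623 = 623
    H–Cl: 1 × 441 = 441
    Σ(broken) = 5166 kJ
  Bonds formed (products):
    C–C: 3 × 335 = 1005
    C–Cl: 1 × 315 = 315
    C–H: 9 × 429 = 3861
    Σ(formed) = 5181 kJ
  ΔH_2 = 5166 − 5181 = −15 kJ
ΔH_1 − ΔH_2 = −438 kJ, so reaction 1 has the more negative ΔH; |ΔH_1 − ΔH_2| = 438 kJ.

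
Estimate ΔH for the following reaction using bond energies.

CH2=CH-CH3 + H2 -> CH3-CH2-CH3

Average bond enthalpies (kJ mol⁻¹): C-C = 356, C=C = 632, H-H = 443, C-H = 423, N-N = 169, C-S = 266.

Bonds broken (reactants):
  C-C: 1 × 356 = 356
  C-H: 6 × 423 = 2538
  C=C: 1 × 632 = 632
  H-H: 1 × 443 = 443
  Σ(broken) = 3969 kJ
Bonds formed (products):
  C-C: 2 × 356 = 712
  C-H: 8 × 423 = 3384
  Σ(formed) = 4096 kJ
ΔH = Σ(broken) − Σ(formed) = 3969 − 4096 = −127 kJ

ΔH ≈ −127 kJ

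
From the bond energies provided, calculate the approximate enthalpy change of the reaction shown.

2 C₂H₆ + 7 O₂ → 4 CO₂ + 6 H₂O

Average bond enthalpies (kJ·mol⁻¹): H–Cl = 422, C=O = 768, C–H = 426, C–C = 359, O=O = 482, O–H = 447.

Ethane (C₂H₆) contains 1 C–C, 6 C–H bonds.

Bonds broken (reactants):
  C–C: 2 × 359 = 718
  C–H: 12 × 426 = 5112
  O=O: 7 × 482 = 3374
  Σ(broken) = 9204 kJ
Bonds formed (products):
  C=O: 8 × 768 = 6144
  O–H: 12 × 447 = 5364
  Σ(formed) = 11508 kJ
ΔH = Σ(broken) − Σ(formed) = 9204 − 11508 = −2304 kJ

ΔH ≈ −2304 kJ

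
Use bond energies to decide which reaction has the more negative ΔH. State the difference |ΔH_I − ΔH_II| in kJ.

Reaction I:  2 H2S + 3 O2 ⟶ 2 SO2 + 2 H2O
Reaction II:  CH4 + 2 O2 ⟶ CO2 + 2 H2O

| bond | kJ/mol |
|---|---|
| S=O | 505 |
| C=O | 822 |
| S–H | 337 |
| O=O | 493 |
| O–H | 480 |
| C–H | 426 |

Reaction I:
  Bonds broken (reactants):
    O=O: 3 × 493 = 1479
    S–H: 4 × 337 = 1348
    Σ(broken) = 2827 kJ
  Bonds formed (products):
    O–H: 4 × 480 = 1920
    S=O: 4 × 505 = 2020
    Σ(formed) = 3940 kJ
  ΔH_I = 2827 − 3940 = −1113 kJ
Reaction II:
  Bonds broken (reactants):
    C–H: 4 × 426 = 1704
    O=O: 2 × 493 = 986
    Σ(broken) = 2690 kJ
  Bonds formed (products):
    C=O: 2 × 822 = 1644
    O–H: 4 × 480 = 1920
    Σ(formed) = 3564 kJ
  ΔH_II = 2690 − 3564 = −874 kJ
ΔH_I − ΔH_II = −239 kJ, so reaction I has the more negative ΔH; |ΔH_I − ΔH_II| = 239 kJ.

Reaction I, by 239 kJ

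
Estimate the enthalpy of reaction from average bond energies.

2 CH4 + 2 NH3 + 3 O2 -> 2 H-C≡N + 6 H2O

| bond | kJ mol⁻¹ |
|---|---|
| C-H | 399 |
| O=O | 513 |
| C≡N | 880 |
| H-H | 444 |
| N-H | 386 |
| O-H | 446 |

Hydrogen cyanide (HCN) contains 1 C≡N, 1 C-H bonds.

ΔH ≈ −863 kJ

Bonds broken (reactants):
  C-H: 8 × 399 = 3192
  N-H: 6 × 386 = 2316
  O=O: 3 × 513 = 1539
  Σ(broken) = 7047 kJ
Bonds formed (products):
  C≡N: 2 × 880 = 1760
  C-H: 2 × 399 = 798
  O-H: 12 × 446 = 5352
  Σ(formed) = 7910 kJ
ΔH = Σ(broken) − Σ(formed) = 7047 − 7910 = −863 kJ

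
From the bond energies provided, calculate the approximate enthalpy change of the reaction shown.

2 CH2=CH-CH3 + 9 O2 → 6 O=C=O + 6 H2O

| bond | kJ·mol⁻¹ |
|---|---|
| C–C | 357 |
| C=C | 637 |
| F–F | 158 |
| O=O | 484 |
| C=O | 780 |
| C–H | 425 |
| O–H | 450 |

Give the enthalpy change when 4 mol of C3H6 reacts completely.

Bonds broken (reactants):
  C–C: 2 × 357 = 714
  C–H: 12 × 425 = 5100
  C=C: 2 × 637 = 1274
  O=O: 9 × 484 = 4356
  Σ(broken) = 11444 kJ
Bonds formed (products):
  C=O: 12 × 780 = 9360
  O–H: 12 × 450 = 5400
  Σ(formed) = 14760 kJ
ΔH = Σ(broken) − Σ(formed) = 11444 − 14760 = −3316 kJ
For 2× the reaction as written: 2 × (−3316) = −6632 kJ

ΔH = −6632 kJ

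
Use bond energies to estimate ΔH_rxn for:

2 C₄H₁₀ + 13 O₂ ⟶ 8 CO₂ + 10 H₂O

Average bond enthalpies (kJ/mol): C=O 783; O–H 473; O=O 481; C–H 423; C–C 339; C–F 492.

ΔH ≈ −5241 kJ

Bonds broken (reactants):
  C–C: 6 × 339 = 2034
  C–H: 20 × 423 = 8460
  O=O: 13 × 481 = 6253
  Σ(broken) = 16747 kJ
Bonds formed (products):
  C=O: 16 × 783 = 12528
  O–H: 20 × 473 = 9460
  Σ(formed) = 21988 kJ
ΔH = Σ(broken) − Σ(formed) = 16747 − 21988 = −5241 kJ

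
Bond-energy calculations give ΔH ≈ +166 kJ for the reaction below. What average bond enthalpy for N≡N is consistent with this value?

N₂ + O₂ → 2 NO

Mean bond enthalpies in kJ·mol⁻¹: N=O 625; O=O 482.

D(N≡N) ≈ 934 kJ/mol

Let D be the N≡N bond energy.
Σ(broken) = 1×D + 1×482 = 482 + D
Σ(formed) = 2×625 = 1250
ΔH = Σ(broken) − Σ(formed) = (482 + D) − (1250) = −768 + D
Setting this equal to +166 kJ gives D = 934 kJ/mol.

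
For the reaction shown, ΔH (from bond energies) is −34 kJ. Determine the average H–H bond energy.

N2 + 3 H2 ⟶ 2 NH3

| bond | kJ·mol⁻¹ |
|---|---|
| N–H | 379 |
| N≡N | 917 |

D(H–H) ≈ 441 kJ/mol

Let D be the H–H bond energy.
Σ(broken) = 3×D + 1×917 = 917 + 3D
Σ(formed) = 6×379 = 2274
ΔH = Σ(broken) − Σ(formed) = (917 + 3D) − (2274) = −1357 + 3D
Setting this equal to −34 kJ gives 3D = 1323, so D = 441 kJ/mol.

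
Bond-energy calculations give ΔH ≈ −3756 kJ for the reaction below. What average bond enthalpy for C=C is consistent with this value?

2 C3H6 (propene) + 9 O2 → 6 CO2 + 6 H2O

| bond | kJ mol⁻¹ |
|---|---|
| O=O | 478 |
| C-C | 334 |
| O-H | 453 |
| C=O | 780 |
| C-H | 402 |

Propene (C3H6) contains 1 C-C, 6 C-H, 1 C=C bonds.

D(C=C) ≈ 623 kJ/mol

Let D be the C=C bond energy.
Σ(broken) = 2×334 + 12×402 + 2×D + 9×478 = 9794 + 2D
Σ(formed) = 12×780 + 12×453 = 14796
ΔH = Σ(broken) − Σ(formed) = (9794 + 2D) − (14796) = −5002 + 2D
Setting this equal to −3756 kJ gives 2D = 1246, so D = 623 kJ/mol.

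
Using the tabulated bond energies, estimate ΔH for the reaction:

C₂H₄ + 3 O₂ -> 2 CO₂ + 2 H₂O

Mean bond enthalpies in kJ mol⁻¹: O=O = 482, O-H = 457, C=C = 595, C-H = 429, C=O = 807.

Bonds broken (reactants):
  C-H: 4 × 429 = 1716
  C=C: 1 × 595 = 595
  O=O: 3 × 482 = 1446
  Σ(broken) = 3757 kJ
Bonds formed (products):
  C=O: 4 × 807 = 3228
  O-H: 4 × 457 = 1828
  Σ(formed) = 5056 kJ
ΔH = Σ(broken) − Σ(formed) = 3757 − 5056 = −1299 kJ

ΔH ≈ −1299 kJ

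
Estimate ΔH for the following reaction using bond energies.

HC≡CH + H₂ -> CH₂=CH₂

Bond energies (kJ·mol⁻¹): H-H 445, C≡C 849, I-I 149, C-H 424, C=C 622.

Bonds broken (reactants):
  C≡C: 1 × 849 = 849
  C-H: 2 × 424 = 848
  H-H: 1 × 445 = 445
  Σ(broken) = 2142 kJ
Bonds formed (products):
  C-H: 4 × 424 = 1696
  C=C: 1 × 622 = 622
  Σ(formed) = 2318 kJ
ΔH = Σ(broken) − Σ(formed) = 2142 − 2318 = −176 kJ

ΔH ≈ −176 kJ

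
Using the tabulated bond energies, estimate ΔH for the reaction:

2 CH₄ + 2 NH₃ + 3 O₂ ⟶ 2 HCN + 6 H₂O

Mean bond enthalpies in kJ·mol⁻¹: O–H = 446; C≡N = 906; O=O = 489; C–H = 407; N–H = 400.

ΔH ≈ −855 kJ

Bonds broken (reactants):
  C–H: 8 × 407 = 3256
  N–H: 6 × 400 = 2400
  O=O: 3 × 489 = 1467
  Σ(broken) = 7123 kJ
Bonds formed (products):
  C≡N: 2 × 906 = 1812
  C–H: 2 × 407 = 814
  O–H: 12 × 446 = 5352
  Σ(formed) = 7978 kJ
ΔH = Σ(broken) − Σ(formed) = 7123 − 7978 = −855 kJ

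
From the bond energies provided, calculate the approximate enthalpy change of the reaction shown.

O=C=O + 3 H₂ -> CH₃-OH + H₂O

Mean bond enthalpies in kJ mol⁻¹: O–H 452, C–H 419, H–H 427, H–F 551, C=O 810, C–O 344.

ΔH ≈ −56 kJ

Bonds broken (reactants):
  C=O: 2 × 810 = 1620
  H–H: 3 × 427 = 1281
  Σ(broken) = 2901 kJ
Bonds formed (products):
  C–H: 3 × 419 = 1257
  C–O: 1 × 344 = 344
  O–H: 3 × 452 = 1356
  Σ(formed) = 2957 kJ
ΔH = Σ(broken) − Σ(formed) = 2901 − 2957 = −56 kJ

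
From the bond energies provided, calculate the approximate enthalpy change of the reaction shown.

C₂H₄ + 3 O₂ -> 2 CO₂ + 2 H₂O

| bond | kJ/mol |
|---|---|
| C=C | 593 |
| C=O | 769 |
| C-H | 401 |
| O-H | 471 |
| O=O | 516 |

Bonds broken (reactants):
  C-H: 4 × 401 = 1604
  C=C: 1 × 593 = 593
  O=O: 3 × 516 = 1548
  Σ(broken) = 3745 kJ
Bonds formed (products):
  C=O: 4 × 769 = 3076
  O-H: 4 × 471 = 1884
  Σ(formed) = 4960 kJ
ΔH = Σ(broken) − Σ(formed) = 3745 − 4960 = −1215 kJ

ΔH ≈ −1215 kJ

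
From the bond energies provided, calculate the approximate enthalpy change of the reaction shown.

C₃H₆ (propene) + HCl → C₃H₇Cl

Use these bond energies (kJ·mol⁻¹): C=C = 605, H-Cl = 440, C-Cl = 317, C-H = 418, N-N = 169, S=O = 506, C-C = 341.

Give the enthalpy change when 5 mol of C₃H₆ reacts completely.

Bonds broken (reactants):
  C-C: 1 × 341 = 341
  C-H: 6 × 418 = 2508
  C=C: 1 × 605 = 605
  H-Cl: 1 × 440 = 440
  Σ(broken) = 3894 kJ
Bonds formed (products):
  C-C: 2 × 341 = 682
  C-Cl: 1 × 317 = 317
  C-H: 7 × 418 = 2926
  Σ(formed) = 3925 kJ
ΔH = Σ(broken) − Σ(formed) = 3894 − 3925 = −31 kJ
For 5× the reaction as written: 5 × (−31) = −155 kJ

ΔH = −155 kJ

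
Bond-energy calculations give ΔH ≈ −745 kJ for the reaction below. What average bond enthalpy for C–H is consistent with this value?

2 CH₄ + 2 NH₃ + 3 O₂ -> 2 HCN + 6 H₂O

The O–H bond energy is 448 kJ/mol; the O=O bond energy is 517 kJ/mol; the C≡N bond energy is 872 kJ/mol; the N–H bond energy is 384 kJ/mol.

D(C–H) ≈ 420 kJ/mol

Let D be the C–H bond energy.
Σ(broken) = 8×D + 6×384 + 3×517 = 3855 + 8D
Σ(formed) = 2×872 + 2×D + 12×448 = 7120 + 2D
ΔH = Σ(broken) − Σ(formed) = (3855 + 8D) − (7120 + 2D) = −3265 + 6D
Setting this equal to −745 kJ gives 6D = 2520, so D = 420 kJ/mol.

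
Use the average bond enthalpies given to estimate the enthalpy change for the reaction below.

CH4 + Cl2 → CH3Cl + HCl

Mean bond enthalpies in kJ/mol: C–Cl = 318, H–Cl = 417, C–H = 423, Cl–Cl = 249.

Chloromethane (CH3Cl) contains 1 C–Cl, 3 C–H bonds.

Bonds broken (reactants):
  C–H: 4 × 423 = 1692
  Cl–Cl: 1 × 249 = 249
  Σ(broken) = 1941 kJ
Bonds formed (products):
  C–Cl: 1 × 318 = 318
  C–H: 3 × 423 = 1269
  H–Cl: 1 × 417 = 417
  Σ(formed) = 2004 kJ
ΔH = Σ(broken) − Σ(formed) = 1941 − 2004 = −63 kJ

ΔH ≈ −63 kJ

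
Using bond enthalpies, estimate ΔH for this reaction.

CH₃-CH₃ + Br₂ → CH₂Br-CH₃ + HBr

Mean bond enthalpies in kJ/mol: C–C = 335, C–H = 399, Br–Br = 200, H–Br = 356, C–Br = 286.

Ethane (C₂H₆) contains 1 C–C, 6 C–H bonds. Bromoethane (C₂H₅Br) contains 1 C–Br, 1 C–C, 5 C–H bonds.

ΔH ≈ −43 kJ

Bonds broken (reactants):
  Br–Br: 1 × 200 = 200
  C–C: 1 × 335 = 335
  C–H: 6 × 399 = 2394
  Σ(broken) = 2929 kJ
Bonds formed (products):
  C–Br: 1 × 286 = 286
  C–C: 1 × 335 = 335
  C–H: 5 × 399 = 1995
  H–Br: 1 × 356 = 356
  Σ(formed) = 2972 kJ
ΔH = Σ(broken) − Σ(formed) = 2929 − 2972 = −43 kJ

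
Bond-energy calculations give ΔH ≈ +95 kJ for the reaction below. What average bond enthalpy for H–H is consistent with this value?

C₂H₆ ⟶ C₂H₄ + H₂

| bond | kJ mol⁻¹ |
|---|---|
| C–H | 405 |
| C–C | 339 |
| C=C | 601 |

D(H–H) ≈ 453 kJ/mol

Let D be the H–H bond energy.
Σ(broken) = 1×339 + 6×405 = 2769
Σ(formed) = 4×405 + 1×601 + 1×D = 2221 + D
ΔH = Σ(broken) − Σ(formed) = (2769) − (2221 + D) = +548 − D
Setting this equal to +95 kJ gives D = 453 kJ/mol.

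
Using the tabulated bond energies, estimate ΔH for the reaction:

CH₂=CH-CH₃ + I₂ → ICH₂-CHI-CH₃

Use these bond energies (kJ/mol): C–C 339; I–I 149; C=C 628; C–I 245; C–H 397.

Bonds broken (reactants):
  C–C: 1 × 339 = 339
  C–H: 6 × 397 = 2382
  C=C: 1 × 628 = 628
  I–I: 1 × 149 = 149
  Σ(broken) = 3498 kJ
Bonds formed (products):
  C–C: 2 × 339 = 678
  C–H: 6 × 397 = 2382
  C–I: 2 × 245 = 490
  Σ(formed) = 3550 kJ
ΔH = Σ(broken) − Σ(formed) = 3498 − 3550 = −52 kJ

ΔH ≈ −52 kJ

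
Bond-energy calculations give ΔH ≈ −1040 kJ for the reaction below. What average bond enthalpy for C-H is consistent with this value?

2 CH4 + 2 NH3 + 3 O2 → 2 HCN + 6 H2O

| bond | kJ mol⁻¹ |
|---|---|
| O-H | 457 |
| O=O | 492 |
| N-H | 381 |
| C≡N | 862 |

Let D be the C-H bond energy.
Σ(broken) = 8×D + 6×381 + 3×492 = 3762 + 8D
Σ(formed) = 2×862 + 2×D + 12×457 = 7208 + 2D
ΔH = Σ(broken) − Σ(formed) = (3762 + 8D) − (7208 + 2D) = −3446 + 6D
Setting this equal to −1040 kJ gives 6D = 2406, so D = 401 kJ/mol.

D(C-H) ≈ 401 kJ/mol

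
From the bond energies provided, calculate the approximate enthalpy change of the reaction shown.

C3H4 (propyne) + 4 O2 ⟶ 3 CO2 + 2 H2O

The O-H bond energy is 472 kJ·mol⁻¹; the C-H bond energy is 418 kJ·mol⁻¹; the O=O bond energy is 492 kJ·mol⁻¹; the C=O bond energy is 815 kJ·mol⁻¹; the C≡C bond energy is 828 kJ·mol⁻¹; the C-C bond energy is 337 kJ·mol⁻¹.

Bonds broken (reactants):
  C≡C: 1 × 828 = 828
  C-C: 1 × 337 = 337
  C-H: 4 × 418 = 1672
  O=O: 4 × 492 = 1968
  Σ(broken) = 4805 kJ
Bonds formed (products):
  C=O: 6 × 815 = 4890
  O-H: 4 × 472 = 1888
  Σ(formed) = 6778 kJ
ΔH = Σ(broken) − Σ(formed) = 4805 − 6778 = −1973 kJ

ΔH ≈ −1973 kJ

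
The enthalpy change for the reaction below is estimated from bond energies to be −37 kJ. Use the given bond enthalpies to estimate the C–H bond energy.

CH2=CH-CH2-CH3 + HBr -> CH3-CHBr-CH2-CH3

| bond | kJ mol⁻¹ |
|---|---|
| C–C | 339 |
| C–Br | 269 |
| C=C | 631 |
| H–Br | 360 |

D(C–H) ≈ 420 kJ/mol

Let D be the C–H bond energy.
Σ(broken) = 2×339 + 8×D + 1×631 + 1×360 = 1669 + 8D
Σ(formed) = 1×269 + 3×339 + 9×D = 1286 + 9D
ΔH = Σ(broken) − Σ(formed) = (1669 + 8D) − (1286 + 9D) = +383 − D
Setting this equal to −37 kJ gives D = 420 kJ/mol.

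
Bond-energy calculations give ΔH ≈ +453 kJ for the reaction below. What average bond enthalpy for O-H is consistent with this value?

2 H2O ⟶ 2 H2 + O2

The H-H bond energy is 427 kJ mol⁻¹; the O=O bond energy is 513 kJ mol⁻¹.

D(O-H) ≈ 455 kJ/mol

Let D be the O-H bond energy.
Σ(broken) = 4×D = 4D
Σ(formed) = 2×427 + 1×513 = 1367
ΔH = Σ(broken) − Σ(formed) = (4D) − (1367) = −1367 + 4D
Setting this equal to +453 kJ gives 4D = 1820, so D = 455 kJ/mol.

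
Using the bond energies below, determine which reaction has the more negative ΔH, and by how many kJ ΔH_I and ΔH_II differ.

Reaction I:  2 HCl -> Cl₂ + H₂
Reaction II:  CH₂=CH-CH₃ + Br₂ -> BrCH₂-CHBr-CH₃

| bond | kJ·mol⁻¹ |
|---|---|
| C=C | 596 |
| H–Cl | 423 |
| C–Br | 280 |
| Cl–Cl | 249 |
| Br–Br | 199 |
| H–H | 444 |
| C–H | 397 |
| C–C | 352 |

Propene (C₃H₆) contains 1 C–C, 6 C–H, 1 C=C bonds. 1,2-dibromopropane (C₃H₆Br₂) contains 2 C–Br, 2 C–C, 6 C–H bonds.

Reaction I:
  Bonds broken (reactants):
    H–Cl: 2 × 423 = 846
    Σ(broken) = 846 kJ
  Bonds formed (products):
    Cl–Cl: 1 × 249 = 249
    H–H: 1 × 444 = 444
    Σ(formed) = 693 kJ
  ΔH_I = 846 − 693 = +153 kJ
Reaction II:
  Bonds broken (reactants):
    Br–Br: 1 × 199 = 199
    C–C: 1 × 352 = 352
    C–H: 6 × 397 = 2382
    C=C: 1 × 596 = 596
    Σ(broken) = 3529 kJ
  Bonds formed (products):
    C–Br: 2 × 280 = 560
    C–C: 2 × 352 = 704
    C–H: 6 × 397 = 2382
    Σ(formed) = 3646 kJ
  ΔH_II = 3529 − 3646 = −117 kJ
ΔH_I − ΔH_II = +270 kJ, so reaction II has the more negative ΔH; |ΔH_I − ΔH_II| = 270 kJ.

Reaction II, by 270 kJ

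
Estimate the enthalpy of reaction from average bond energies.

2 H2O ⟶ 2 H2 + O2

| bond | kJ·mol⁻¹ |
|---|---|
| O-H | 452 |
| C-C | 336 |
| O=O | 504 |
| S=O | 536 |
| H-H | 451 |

Bonds broken (reactants):
  O-H: 4 × 452 = 1808
  Σ(broken) = 1808 kJ
Bonds formed (products):
  H-H: 2 × 451 = 902
  O=O: 1 × 504 = 504
  Σ(formed) = 1406 kJ
ΔH = Σ(broken) − Σ(formed) = 1808 − 1406 = +402 kJ

ΔH ≈ +402 kJ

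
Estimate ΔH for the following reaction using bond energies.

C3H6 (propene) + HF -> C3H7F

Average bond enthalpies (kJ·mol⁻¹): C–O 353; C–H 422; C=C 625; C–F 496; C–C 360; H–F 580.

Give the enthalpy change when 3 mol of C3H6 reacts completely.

ΔH = −219 kJ

Bonds broken (reactants):
  C–C: 1 × 360 = 360
  C–H: 6 × 422 = 2532
  C=C: 1 × 625 = 625
  H–F: 1 × 580 = 580
  Σ(broken) = 4097 kJ
Bonds formed (products):
  C–C: 2 × 360 = 720
  C–F: 1 × 496 = 496
  C–H: 7 × 422 = 2954
  Σ(formed) = 4170 kJ
ΔH = Σ(broken) − Σ(formed) = 4097 − 4170 = −73 kJ
For 3× the reaction as written: 3 × (−73) = −219 kJ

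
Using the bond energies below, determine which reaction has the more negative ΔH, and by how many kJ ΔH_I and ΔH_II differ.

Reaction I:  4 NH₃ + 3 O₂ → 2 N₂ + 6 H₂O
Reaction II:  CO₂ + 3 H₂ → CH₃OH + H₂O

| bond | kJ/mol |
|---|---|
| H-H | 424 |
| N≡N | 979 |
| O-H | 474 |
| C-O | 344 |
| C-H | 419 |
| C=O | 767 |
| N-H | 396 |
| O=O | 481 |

Reaction I, by 1234 kJ

Reaction I:
  Bonds broken (reactants):
    N-H: 12 × 396 = 4752
    O=O: 3 × 481 = 1443
    Σ(broken) = 6195 kJ
  Bonds formed (products):
    N≡N: 2 × 979 = 1958
    O-H: 12 × 474 = 5688
    Σ(formed) = 7646 kJ
  ΔH_I = 6195 − 7646 = −1451 kJ
Reaction II:
  Bonds broken (reactants):
    C=O: 2 × 767 = 1534
    H-H: 3 × 424 = 1272
    Σ(broken) = 2806 kJ
  Bonds formed (products):
    C-H: 3 × 419 = 1257
    C-O: 1 × 344 = 344
    O-H: 3 × 474 = 1422
    Σ(formed) = 3023 kJ
  ΔH_II = 2806 − 3023 = −217 kJ
ΔH_I − ΔH_II = −1234 kJ, so reaction I has the more negative ΔH; |ΔH_I − ΔH_II| = 1234 kJ.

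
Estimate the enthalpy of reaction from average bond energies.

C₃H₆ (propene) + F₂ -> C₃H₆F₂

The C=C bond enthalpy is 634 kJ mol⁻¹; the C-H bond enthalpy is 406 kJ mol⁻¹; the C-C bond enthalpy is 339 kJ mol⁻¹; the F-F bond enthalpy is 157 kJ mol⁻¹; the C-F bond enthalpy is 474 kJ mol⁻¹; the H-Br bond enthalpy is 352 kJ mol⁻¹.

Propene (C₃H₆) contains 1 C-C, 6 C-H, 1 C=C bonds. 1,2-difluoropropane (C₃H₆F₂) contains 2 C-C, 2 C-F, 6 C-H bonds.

Bonds broken (reactants):
  C-C: 1 × 339 = 339
  C-H: 6 × 406 = 2436
  C=C: 1 × 634 = 634
  F-F: 1 × 157 = 157
  Σ(broken) = 3566 kJ
Bonds formed (products):
  C-C: 2 × 339 = 678
  C-F: 2 × 474 = 948
  C-H: 6 × 406 = 2436
  Σ(formed) = 4062 kJ
ΔH = Σ(broken) − Σ(formed) = 3566 − 4062 = −496 kJ

ΔH ≈ −496 kJ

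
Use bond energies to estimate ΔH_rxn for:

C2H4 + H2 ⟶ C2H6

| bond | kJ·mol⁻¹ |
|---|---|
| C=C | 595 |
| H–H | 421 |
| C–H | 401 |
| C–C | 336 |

ΔH ≈ −122 kJ

Bonds broken (reactants):
  C–H: 4 × 401 = 1604
  C=C: 1 × 595 = 595
  H–H: 1 × 421 = 421
  Σ(broken) = 2620 kJ
Bonds formed (products):
  C–C: 1 × 336 = 336
  C–H: 6 × 401 = 2406
  Σ(formed) = 2742 kJ
ΔH = Σ(broken) − Σ(formed) = 2620 − 2742 = −122 kJ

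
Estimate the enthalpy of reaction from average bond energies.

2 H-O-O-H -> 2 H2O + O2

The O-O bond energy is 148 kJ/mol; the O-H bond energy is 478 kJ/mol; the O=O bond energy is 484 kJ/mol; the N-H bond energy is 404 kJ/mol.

Bonds broken (reactants):
  O-H: 4 × 478 = 1912
  O-O: 2 × 148 = 296
  Σ(broken) = 2208 kJ
Bonds formed (products):
  O-H: 4 × 478 = 1912
  O=O: 1 × 484 = 484
  Σ(formed) = 2396 kJ
ΔH = Σ(broken) − Σ(formed) = 2208 − 2396 = −188 kJ

ΔH ≈ −188 kJ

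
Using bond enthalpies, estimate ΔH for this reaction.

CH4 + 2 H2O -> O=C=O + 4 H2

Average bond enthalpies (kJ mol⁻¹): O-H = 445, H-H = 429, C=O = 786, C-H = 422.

Bonds broken (reactants):
  C-H: 4 × 422 = 1688
  O-H: 4 × 445 = 1780
  Σ(broken) = 3468 kJ
Bonds formed (products):
  C=O: 2 × 786 = 1572
  H-H: 4 × 429 = 1716
  Σ(formed) = 3288 kJ
ΔH = Σ(broken) − Σ(formed) = 3468 − 3288 = +180 kJ

ΔH ≈ +180 kJ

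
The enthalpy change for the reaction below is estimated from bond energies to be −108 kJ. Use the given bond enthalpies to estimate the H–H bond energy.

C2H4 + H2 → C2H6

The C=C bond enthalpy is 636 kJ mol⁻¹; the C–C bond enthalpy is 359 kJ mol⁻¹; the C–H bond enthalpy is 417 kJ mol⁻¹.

Let D be the H–H bond energy.
Σ(broken) = 4×417 + 1×636 + 1×D = 2304 + D
Σ(formed) = 1×359 + 6×417 = 2861
ΔH = Σ(broken) − Σ(formed) = (2304 + D) − (2861) = −557 + D
Setting this equal to −108 kJ gives D = 449 kJ/mol.

D(H–H) ≈ 449 kJ/mol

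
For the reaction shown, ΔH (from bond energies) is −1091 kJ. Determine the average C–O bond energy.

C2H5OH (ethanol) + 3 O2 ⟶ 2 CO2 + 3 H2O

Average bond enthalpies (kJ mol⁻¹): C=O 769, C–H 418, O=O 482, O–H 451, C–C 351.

D(C–O) ≈ 353 kJ/mol

Let D be the C–O bond energy.
Σ(broken) = 1×351 + 5×418 + 1×D + 1×451 + 3×482 = 4338 + D
Σ(formed) = 4×769 + 6×451 = 5782
ΔH = Σ(broken) − Σ(formed) = (4338 + D) − (5782) = −1444 + D
Setting this equal to −1091 kJ gives D = 353 kJ/mol.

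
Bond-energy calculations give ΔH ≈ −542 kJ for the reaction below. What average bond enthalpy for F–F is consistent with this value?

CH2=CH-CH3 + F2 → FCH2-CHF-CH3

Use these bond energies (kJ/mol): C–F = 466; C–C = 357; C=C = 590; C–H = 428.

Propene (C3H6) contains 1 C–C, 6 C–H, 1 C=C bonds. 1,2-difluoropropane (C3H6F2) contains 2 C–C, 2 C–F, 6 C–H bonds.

D(F–F) ≈ 157 kJ/mol

Let D be the F–F bond energy.
Σ(broken) = 1×357 + 6×428 + 1×590 + 1×D = 3515 + D
Σ(formed) = 2×357 + 2×466 + 6×428 = 4214
ΔH = Σ(broken) − Σ(formed) = (3515 + D) − (4214) = −699 + D
Setting this equal to −542 kJ gives D = 157 kJ/mol.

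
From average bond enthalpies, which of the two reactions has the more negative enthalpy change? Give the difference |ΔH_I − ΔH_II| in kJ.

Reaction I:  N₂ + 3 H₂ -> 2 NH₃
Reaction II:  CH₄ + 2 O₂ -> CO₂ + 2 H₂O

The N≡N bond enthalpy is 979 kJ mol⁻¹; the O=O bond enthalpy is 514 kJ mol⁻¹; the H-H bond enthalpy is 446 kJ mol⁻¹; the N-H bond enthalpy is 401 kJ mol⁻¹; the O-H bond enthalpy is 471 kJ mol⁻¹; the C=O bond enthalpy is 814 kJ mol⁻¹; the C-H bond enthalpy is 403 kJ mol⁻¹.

Reaction I:
  Bonds broken (reactants):
    H-H: 3 × 446 = 1338
    N≡N: 1 × 979 = 979
    Σ(broken) = 2317 kJ
  Bonds formed (products):
    N-H: 6 × 401 = 2406
    Σ(formed) = 2406 kJ
  ΔH_I = 2317 − 2406 = −89 kJ
Reaction II:
  Bonds broken (reactants):
    C-H: 4 × 403 = 1612
    O=O: 2 × 514 = 1028
    Σ(broken) = 2640 kJ
  Bonds formed (products):
    C=O: 2 × 814 = 1628
    O-H: 4 × 471 = 1884
    Σ(formed) = 3512 kJ
  ΔH_II = 2640 − 3512 = −872 kJ
ΔH_I − ΔH_II = +783 kJ, so reaction II has the more negative ΔH; |ΔH_I − ΔH_II| = 783 kJ.

Reaction II, by 783 kJ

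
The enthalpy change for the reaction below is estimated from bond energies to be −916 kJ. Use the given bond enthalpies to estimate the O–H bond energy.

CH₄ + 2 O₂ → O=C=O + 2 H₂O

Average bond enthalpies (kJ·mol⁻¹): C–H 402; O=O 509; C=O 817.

Let D be the O–H bond energy.
Σ(broken) = 4×402 + 2×509 = 2626
Σ(formed) = 2×817 + 4×D = 1634 + 4D
ΔH = Σ(broken) − Σ(formed) = (2626) − (1634 + 4D) = +992 − 4D
Setting this equal to −916 kJ gives 4D = 1908, so D = 477 kJ/mol.

D(O–H) ≈ 477 kJ/mol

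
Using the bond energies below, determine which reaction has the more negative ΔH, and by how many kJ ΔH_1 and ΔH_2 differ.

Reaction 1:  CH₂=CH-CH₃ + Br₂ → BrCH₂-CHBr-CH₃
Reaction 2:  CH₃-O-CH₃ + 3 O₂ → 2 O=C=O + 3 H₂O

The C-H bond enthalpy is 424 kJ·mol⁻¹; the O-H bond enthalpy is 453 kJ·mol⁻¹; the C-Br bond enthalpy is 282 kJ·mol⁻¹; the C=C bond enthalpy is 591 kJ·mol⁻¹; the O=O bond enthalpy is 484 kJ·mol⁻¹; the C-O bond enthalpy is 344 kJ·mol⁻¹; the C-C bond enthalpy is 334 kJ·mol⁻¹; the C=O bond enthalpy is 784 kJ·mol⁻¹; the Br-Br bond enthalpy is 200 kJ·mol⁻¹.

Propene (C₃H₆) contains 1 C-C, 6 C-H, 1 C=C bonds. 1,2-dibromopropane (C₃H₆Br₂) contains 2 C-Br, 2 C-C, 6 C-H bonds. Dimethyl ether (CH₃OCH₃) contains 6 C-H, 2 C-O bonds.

Reaction 2, by 1063 kJ

Reaction 1:
  Bonds broken (reactants):
    Br-Br: 1 × 200 = 200
    C-C: 1 × 334 = 334
    C-H: 6 × 424 = 2544
    C=C: 1 × 591 = 591
    Σ(broken) = 3669 kJ
  Bonds formed (products):
    C-Br: 2 × 282 = 564
    C-C: 2 × 334 = 668
    C-H: 6 × 424 = 2544
    Σ(formed) = 3776 kJ
  ΔH_1 = 3669 − 3776 = −107 kJ
Reaction 2:
  Bonds broken (reactants):
    C-H: 6 × 424 = 2544
    C-O: 2 × 344 = 688
    O=O: 3 × 484 = 1452
    Σ(broken) = 4684 kJ
  Bonds formed (products):
    C=O: 4 × 784 = 3136
    O-H: 6 × 453 = 2718
    Σ(formed) = 5854 kJ
  ΔH_2 = 4684 − 5854 = −1170 kJ
ΔH_1 − ΔH_2 = +1063 kJ, so reaction 2 has the more negative ΔH; |ΔH_1 − ΔH_2| = 1063 kJ.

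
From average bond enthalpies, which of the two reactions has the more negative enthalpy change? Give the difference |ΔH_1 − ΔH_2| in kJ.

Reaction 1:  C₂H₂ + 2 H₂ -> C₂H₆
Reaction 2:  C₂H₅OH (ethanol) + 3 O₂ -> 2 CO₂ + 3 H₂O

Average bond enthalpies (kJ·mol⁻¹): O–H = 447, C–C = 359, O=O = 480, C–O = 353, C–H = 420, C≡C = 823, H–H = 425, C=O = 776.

Reaction 1:
  Bonds broken (reactants):
    C≡C: 1 × 823 = 823
    C–H: 2 × 420 = 840
    H–H: 2 × 425 = 850
    Σ(broken) = 2513 kJ
  Bonds formed (products):
    C–C: 1 × 359 = 359
    C–H: 6 × 420 = 2520
    Σ(formed) = 2879 kJ
  ΔH_1 = 2513 − 2879 = −366 kJ
Reaction 2:
  Bonds broken (reactants):
    C–C: 1 × 359 = 359
    C–H: 5 × 420 = 2100
    C–O: 1 × 353 = 353
    O–H: 1 × 447 = 447
    O=O: 3 × 480 = 1440
    Σ(broken) = 4699 kJ
  Bonds formed (products):
    C=O: 4 × 776 = 3104
    O–H: 6 × 447 = 2682
    Σ(formed) = 5786 kJ
  ΔH_2 = 4699 − 5786 = −1087 kJ
ΔH_1 − ΔH_2 = +721 kJ, so reaction 2 has the more negative ΔH; |ΔH_1 − ΔH_2| = 721 kJ.

Reaction 2, by 721 kJ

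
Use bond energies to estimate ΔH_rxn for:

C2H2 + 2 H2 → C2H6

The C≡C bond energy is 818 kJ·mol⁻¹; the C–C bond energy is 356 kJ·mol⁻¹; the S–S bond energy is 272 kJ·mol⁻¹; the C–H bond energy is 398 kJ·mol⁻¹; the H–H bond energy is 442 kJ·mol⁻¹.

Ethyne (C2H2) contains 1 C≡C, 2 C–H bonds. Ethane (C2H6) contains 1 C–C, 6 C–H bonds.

Bonds broken (reactants):
  C≡C: 1 × 818 = 818
  C–H: 2 × 398 = 796
  H–H: 2 × 442 = 884
  Σ(broken) = 2498 kJ
Bonds formed (products):
  C–C: 1 × 356 = 356
  C–H: 6 × 398 = 2388
  Σ(formed) = 2744 kJ
ΔH = Σ(broken) − Σ(formed) = 2498 − 2744 = −246 kJ

ΔH ≈ −246 kJ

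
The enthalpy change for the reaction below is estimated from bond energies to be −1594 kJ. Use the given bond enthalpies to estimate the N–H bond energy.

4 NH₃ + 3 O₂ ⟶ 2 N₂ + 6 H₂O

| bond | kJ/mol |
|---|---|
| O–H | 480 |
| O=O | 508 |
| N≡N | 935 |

Let D be the N–H bond energy.
Σ(broken) = 12×D + 3×508 = 1524 + 12D
Σ(formed) = 2×935 + 12×480 = 7630
ΔH = Σ(broken) − Σ(formed) = (1524 + 12D) − (7630) = −6106 + 12D
Setting this equal to −1594 kJ gives 12D = 4512, so D = 376 kJ/mol.

D(N–H) ≈ 376 kJ/mol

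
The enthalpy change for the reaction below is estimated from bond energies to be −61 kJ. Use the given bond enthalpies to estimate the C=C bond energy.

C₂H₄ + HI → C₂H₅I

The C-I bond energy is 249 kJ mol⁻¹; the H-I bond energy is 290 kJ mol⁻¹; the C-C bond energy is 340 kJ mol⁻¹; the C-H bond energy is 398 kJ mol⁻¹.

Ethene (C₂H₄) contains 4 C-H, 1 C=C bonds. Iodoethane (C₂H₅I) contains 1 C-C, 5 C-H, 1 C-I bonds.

Let D be the C=C bond energy.
Σ(broken) = 4×398 + 1×D + 1×290 = 1882 + D
Σ(formed) = 1×340 + 5×398 + 1×249 = 2579
ΔH = Σ(broken) − Σ(formed) = (1882 + D) − (2579) = −697 + D
Setting this equal to −61 kJ gives D = 636 kJ/mol.

D(C=C) ≈ 636 kJ/mol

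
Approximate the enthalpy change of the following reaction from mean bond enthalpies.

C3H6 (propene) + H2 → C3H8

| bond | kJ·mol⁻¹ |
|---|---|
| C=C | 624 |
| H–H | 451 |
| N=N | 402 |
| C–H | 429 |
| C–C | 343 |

Bonds broken (reactants):
  C–C: 1 × 343 = 343
  C–H: 6 × 429 = 2574
  C=C: 1 × 624 = 624
  H–H: 1 × 451 = 451
  Σ(broken) = 3992 kJ
Bonds formed (products):
  C–C: 2 × 343 = 686
  C–H: 8 × 429 = 3432
  Σ(formed) = 4118 kJ
ΔH = Σ(broken) − Σ(formed) = 3992 − 4118 = −126 kJ

ΔH ≈ −126 kJ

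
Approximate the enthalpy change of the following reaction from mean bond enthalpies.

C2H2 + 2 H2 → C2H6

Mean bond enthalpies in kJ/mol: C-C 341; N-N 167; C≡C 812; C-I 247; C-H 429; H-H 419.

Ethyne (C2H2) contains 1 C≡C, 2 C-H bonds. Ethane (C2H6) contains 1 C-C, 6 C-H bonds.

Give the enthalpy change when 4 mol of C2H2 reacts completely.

Bonds broken (reactants):
  C≡C: 1 × 812 = 812
  C-H: 2 × 429 = 858
  H-H: 2 × 419 = 838
  Σ(broken) = 2508 kJ
Bonds formed (products):
  C-C: 1 × 341 = 341
  C-H: 6 × 429 = 2574
  Σ(formed) = 2915 kJ
ΔH = Σ(broken) − Σ(formed) = 2508 − 2915 = −407 kJ
For 4× the reaction as written: 4 × (−407) = −1628 kJ

ΔH = −1628 kJ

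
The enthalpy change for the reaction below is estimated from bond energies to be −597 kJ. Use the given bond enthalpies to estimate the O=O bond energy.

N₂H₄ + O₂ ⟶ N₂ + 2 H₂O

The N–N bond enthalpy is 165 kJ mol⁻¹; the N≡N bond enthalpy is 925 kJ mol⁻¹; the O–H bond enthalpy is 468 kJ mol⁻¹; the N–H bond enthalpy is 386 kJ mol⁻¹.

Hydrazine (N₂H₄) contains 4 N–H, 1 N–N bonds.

D(O=O) ≈ 491 kJ/mol

Let D be the O=O bond energy.
Σ(broken) = 4×386 + 1×165 + 1×D = 1709 + D
Σ(formed) = 1×925 + 4×468 = 2797
ΔH = Σ(broken) − Σ(formed) = (1709 + D) − (2797) = −1088 + D
Setting this equal to −597 kJ gives D = 491 kJ/mol.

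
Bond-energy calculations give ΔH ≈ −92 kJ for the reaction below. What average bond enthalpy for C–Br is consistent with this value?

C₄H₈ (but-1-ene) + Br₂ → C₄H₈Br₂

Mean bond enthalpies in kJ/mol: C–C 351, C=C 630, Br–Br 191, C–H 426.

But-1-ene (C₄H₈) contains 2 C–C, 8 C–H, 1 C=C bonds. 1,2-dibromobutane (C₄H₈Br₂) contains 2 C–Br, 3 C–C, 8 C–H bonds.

D(C–Br) ≈ 281 kJ/mol

Let D be the C–Br bond energy.
Σ(broken) = 1×191 + 2×351 + 8×426 + 1×630 = 4931
Σ(formed) = 2×D + 3×351 + 8×426 = 4461 + 2D
ΔH = Σ(broken) − Σ(formed) = (4931) − (4461 + 2D) = +470 − 2D
Setting this equal to −92 kJ gives 2D = 562, so D = 281 kJ/mol.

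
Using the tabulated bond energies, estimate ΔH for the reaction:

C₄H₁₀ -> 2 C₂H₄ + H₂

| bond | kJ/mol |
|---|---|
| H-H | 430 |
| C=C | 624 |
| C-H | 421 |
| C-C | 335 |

ΔH ≈ +169 kJ

Bonds broken (reactants):
  C-C: 3 × 335 = 1005
  C-H: 10 × 421 = 4210
  Σ(broken) = 5215 kJ
Bonds formed (products):
  C-H: 8 × 421 = 3368
  C=C: 2 × 624 = 1248
  H-H: 1 × 430 = 430
  Σ(formed) = 5046 kJ
ΔH = Σ(broken) − Σ(formed) = 5215 − 5046 = +169 kJ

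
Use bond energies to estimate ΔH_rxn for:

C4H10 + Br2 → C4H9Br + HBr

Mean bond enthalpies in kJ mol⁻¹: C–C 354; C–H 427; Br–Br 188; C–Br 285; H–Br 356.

Bonds broken (reactants):
  Br–Br: 1 × 188 = 188
  C–C: 3 × 354 = 1062
  C–H: 10 × 427 = 4270
  Σ(broken) = 5520 kJ
Bonds formed (products):
  C–Br: 1 × 285 = 285
  C–C: 3 × 354 = 1062
  C–H: 9 × 427 = 3843
  H–Br: 1 × 356 = 356
  Σ(formed) = 5546 kJ
ΔH = Σ(broken) − Σ(formed) = 5520 − 5546 = −26 kJ

ΔH ≈ −26 kJ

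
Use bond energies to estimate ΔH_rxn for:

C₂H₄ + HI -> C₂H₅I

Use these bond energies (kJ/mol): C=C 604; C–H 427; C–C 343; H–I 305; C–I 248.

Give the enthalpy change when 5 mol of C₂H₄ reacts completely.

Bonds broken (reactants):
  C–H: 4 × 427 = 1708
  C=C: 1 × 604 = 604
  H–I: 1 × 305 = 305
  Σ(broken) = 2617 kJ
Bonds formed (products):
  C–C: 1 × 343 = 343
  C–H: 5 × 427 = 2135
  C–I: 1 × 248 = 248
  Σ(formed) = 2726 kJ
ΔH = Σ(broken) − Σ(formed) = 2617 − 2726 = −109 kJ
For 5× the reaction as written: 5 × (−109) = −545 kJ

ΔH = −545 kJ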